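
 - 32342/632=- 52 + 261/316 = - 51.17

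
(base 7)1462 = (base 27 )LG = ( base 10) 583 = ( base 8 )1107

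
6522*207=1350054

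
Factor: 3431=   47^1 * 73^1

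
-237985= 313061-551046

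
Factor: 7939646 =2^1*11^1* 13^1*17^1* 23^1*71^1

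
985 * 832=819520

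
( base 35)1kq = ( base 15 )8a1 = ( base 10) 1951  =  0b11110011111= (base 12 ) 1167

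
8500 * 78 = 663000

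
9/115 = 9/115 = 0.08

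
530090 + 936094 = 1466184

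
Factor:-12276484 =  - 2^2* 11^1*59^1*4729^1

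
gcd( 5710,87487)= 1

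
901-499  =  402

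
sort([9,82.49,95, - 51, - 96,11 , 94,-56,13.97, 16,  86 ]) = [ - 96, - 56, - 51, 9,11,13.97,  16, 82.49,  86, 94  ,  95]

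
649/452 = 1 + 197/452 = 1.44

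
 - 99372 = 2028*( - 49) 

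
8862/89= 99 + 51/89 =99.57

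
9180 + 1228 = 10408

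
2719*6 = 16314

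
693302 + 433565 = 1126867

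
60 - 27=33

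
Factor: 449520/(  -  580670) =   -  44952/58067=- 2^3*3^1*1873^1 * 58067^(- 1)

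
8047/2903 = 2+2241/2903 = 2.77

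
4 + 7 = 11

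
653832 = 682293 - 28461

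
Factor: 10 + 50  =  60 = 2^2*3^1 *5^1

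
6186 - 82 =6104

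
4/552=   1/138 = 0.01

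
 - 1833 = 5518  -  7351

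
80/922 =40/461 = 0.09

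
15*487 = 7305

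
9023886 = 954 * 9459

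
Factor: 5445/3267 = 3^( - 1)*5^1 = 5/3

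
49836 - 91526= - 41690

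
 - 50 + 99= 49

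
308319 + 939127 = 1247446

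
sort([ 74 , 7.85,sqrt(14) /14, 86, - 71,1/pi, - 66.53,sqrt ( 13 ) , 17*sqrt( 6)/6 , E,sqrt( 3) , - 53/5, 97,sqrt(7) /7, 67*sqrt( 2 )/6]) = [ - 71, - 66.53, - 53/5,sqrt( 14) /14, 1/pi  ,  sqrt( 7 ) /7,sqrt (3),  E,sqrt( 13 ),17*sqrt( 6) /6 , 7.85 , 67*sqrt(2) /6, 74 , 86, 97]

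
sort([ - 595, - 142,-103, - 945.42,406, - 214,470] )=[ -945.42,  -  595, - 214, - 142, - 103,406,470] 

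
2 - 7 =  - 5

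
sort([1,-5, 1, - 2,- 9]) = [ - 9, - 5,- 2, 1,1]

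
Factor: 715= 5^1*11^1 *13^1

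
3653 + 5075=8728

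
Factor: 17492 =2^2 * 4373^1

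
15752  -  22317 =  - 6565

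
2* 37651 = 75302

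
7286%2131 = 893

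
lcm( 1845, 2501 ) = 112545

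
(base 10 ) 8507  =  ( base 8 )20473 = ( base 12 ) 4b0b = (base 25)DF7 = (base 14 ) 3159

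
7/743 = 7/743 = 0.01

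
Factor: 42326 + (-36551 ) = 3^1 * 5^2*7^1*11^1 = 5775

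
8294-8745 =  - 451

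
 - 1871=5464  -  7335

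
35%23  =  12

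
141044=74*1906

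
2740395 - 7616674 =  - 4876279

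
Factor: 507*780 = 395460 = 2^2*3^2 * 5^1*13^3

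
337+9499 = 9836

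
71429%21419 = 7172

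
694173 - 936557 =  - 242384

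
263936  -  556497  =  - 292561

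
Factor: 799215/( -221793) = -5^1*11^ (  -  2)*13^( -1)*47^(- 1 )*53281^1 = -266405/73931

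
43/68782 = 43/68782 = 0.00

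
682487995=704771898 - 22283903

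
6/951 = 2/317 = 0.01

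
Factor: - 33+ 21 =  - 12=- 2^2 * 3^1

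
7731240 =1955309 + 5775931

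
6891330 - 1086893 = 5804437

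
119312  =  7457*16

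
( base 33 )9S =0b101000101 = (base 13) 1C0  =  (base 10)325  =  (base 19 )H2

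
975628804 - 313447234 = 662181570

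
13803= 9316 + 4487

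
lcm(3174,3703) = 22218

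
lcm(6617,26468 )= 26468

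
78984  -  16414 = 62570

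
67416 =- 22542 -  - 89958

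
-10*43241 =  - 432410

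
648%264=120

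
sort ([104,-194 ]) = [ - 194, 104 ] 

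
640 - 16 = 624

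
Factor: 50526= 2^1*3^2*7^1  *401^1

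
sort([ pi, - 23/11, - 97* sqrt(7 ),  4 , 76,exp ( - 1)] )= [ - 97  *sqrt(7),-23/11, exp( - 1 ), pi, 4, 76 ] 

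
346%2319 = 346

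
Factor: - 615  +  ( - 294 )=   -  909 = - 3^2*101^1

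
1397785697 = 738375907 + 659409790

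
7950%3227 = 1496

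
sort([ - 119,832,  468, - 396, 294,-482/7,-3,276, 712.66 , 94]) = [ - 396,-119,-482/7, - 3, 94,  276,  294,468,712.66, 832]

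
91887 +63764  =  155651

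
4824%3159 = 1665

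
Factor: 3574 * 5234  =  18706316= 2^2*1787^1*2617^1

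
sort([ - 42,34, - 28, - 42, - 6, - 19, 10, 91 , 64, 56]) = [ - 42, - 42, - 28, - 19, - 6, 10, 34,56, 64, 91] 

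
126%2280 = 126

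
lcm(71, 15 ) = 1065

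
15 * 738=11070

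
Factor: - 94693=-94693^1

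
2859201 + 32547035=35406236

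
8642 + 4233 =12875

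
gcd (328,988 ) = 4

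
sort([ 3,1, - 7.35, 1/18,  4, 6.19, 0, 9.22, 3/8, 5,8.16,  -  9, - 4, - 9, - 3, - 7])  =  [ - 9, -9, - 7.35, - 7,  -  4,-3,0, 1/18,3/8,1, 3, 4, 5, 6.19,8.16, 9.22]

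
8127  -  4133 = 3994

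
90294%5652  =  5514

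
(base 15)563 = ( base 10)1218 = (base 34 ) 11s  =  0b10011000010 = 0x4c2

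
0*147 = 0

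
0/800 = 0 = 0.00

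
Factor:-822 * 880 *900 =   -  651024000 = -2^7 * 3^3 * 5^3*11^1*137^1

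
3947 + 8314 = 12261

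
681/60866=681/60866 = 0.01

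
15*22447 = 336705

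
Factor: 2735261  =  433^1*6317^1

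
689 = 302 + 387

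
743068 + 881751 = 1624819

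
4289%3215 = 1074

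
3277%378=253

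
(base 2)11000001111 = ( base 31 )1j1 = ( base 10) 1551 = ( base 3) 2010110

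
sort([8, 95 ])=[ 8, 95] 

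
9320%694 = 298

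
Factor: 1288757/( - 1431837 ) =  - 3^( - 4 )*11^( - 1) * 389^1*1607^( - 1)*3313^1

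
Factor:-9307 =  - 41^1  *  227^1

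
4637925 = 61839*75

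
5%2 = 1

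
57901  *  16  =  926416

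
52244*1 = 52244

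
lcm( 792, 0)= 0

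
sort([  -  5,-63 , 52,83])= [ - 63, - 5  ,  52, 83]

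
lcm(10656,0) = 0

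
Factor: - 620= - 2^2*5^1*31^1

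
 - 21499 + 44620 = 23121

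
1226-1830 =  - 604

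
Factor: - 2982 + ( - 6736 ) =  - 2^1*43^1*113^1 = -9718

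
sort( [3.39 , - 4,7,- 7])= [ - 7 , - 4,3.39, 7 ]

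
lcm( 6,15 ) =30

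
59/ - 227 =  - 1+168/227 = - 0.26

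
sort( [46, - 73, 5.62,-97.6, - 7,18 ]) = [-97.6, - 73,-7, 5.62 , 18, 46]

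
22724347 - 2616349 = 20107998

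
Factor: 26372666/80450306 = 13186333/40225153  =  71^1*1447^( - 1) * 27799^ ( - 1)*  185723^1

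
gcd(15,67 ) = 1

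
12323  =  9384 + 2939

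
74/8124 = 37/4062 = 0.01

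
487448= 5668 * 86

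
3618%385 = 153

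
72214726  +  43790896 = 116005622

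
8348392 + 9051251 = 17399643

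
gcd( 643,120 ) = 1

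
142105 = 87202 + 54903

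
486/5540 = 243/2770 = 0.09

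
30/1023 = 10/341   =  0.03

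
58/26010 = 29/13005 =0.00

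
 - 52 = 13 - 65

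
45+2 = 47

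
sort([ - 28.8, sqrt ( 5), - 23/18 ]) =[  -  28.8,-23/18,sqrt (5) ]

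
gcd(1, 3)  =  1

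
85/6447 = 85/6447 =0.01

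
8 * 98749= 789992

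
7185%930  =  675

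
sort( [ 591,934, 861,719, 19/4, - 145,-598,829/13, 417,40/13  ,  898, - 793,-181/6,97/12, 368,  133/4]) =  [-793, - 598,- 145,-181/6, 40/13, 19/4, 97/12, 133/4,829/13, 368,417,591, 719,861, 898,934]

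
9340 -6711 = 2629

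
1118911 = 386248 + 732663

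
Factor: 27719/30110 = 2^(-1)*5^( - 1 )*53^1*523^1*3011^( - 1 ) 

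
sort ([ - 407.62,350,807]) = [ -407.62, 350, 807 ] 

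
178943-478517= -299574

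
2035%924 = 187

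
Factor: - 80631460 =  - 2^2*5^1*7^2*13^1*6329^1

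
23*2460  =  56580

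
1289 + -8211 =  - 6922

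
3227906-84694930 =-81467024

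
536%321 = 215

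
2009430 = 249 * 8070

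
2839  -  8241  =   - 5402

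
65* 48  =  3120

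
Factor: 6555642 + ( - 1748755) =4806887   =  4806887^1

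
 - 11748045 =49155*( - 239 ) 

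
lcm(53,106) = 106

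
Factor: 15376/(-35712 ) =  - 31/72 = - 2^( - 3 ) * 3^( - 2)*31^1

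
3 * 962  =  2886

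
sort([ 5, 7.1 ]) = [ 5,7.1]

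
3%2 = 1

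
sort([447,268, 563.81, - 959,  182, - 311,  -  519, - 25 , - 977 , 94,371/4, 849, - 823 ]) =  [-977,  -  959,-823,-519, - 311 , - 25, 371/4, 94,182, 268, 447,563.81 , 849] 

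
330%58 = 40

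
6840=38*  180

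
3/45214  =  3/45214 = 0.00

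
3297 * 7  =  23079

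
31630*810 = 25620300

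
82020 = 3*27340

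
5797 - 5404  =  393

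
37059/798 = 12353/266 = 46.44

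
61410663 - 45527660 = 15883003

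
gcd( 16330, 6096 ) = 2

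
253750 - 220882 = 32868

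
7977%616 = 585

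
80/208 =5/13  =  0.38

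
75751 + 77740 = 153491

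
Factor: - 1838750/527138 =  - 919375/263569 = - 5^4*53^( - 1)*1471^1 * 4973^( - 1) 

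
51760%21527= 8706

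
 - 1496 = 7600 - 9096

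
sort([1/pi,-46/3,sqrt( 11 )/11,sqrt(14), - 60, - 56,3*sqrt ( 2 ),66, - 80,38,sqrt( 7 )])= [ - 80, - 60, - 56,  -  46/3,sqrt ( 11 )/11,1/pi, sqrt( 7),sqrt(14 ), 3 * sqrt(2 ), 38,  66 ]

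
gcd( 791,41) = 1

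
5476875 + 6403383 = 11880258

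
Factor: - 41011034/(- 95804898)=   3^( - 1) * 7^( - 2 )* 173^1 * 229^( - 1 ) * 1423^( - 1 )*118529^1 = 20505517/47902449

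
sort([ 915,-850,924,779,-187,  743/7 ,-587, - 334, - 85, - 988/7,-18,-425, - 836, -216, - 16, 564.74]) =[ - 850,-836, - 587, - 425, - 334, - 216,-187 , - 988/7,- 85, - 18, - 16,  743/7,564.74,779, 915,  924]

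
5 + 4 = 9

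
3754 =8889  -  5135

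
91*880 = 80080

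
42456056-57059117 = -14603061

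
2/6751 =2/6751 = 0.00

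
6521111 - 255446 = 6265665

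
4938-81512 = -76574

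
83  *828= 68724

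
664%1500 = 664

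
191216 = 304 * 629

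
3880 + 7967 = 11847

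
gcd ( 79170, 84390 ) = 870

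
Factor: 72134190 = 2^1*3^2 * 5^1*47^1*17053^1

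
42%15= 12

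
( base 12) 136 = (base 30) 66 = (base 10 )186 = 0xBA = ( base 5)1221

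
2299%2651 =2299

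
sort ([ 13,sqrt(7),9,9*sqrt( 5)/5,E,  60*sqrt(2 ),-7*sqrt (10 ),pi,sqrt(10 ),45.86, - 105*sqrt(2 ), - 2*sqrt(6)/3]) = [ - 105*sqrt(2), - 7*sqrt( 10 ), - 2*sqrt ( 6) /3,sqrt( 7),  E, pi,sqrt( 10),9*sqrt(5 ) /5, 9,13,45.86,  60 * sqrt( 2 )]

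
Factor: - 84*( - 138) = 11592 = 2^3*3^2*7^1*23^1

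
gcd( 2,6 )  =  2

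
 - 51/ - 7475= 51/7475 = 0.01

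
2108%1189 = 919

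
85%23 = 16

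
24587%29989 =24587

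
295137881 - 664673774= - 369535893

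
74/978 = 37/489 = 0.08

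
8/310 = 4/155= 0.03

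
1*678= 678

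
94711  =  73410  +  21301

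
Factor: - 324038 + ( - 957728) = - 2^1*17^1*37699^1=- 1281766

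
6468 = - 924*(  -  7) 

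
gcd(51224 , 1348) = 1348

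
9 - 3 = 6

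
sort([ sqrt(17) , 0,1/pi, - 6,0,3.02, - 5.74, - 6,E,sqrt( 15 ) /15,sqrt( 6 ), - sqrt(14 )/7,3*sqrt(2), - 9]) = [ - 9 , - 6, - 6,-5.74, - sqrt(14 )/7, 0,0, sqrt(15)/15, 1/pi, sqrt(6 ) , E , 3.02,sqrt ( 17),3*sqrt(2 ) ]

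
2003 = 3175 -1172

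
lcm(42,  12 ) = 84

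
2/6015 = 2/6015 = 0.00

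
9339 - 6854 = 2485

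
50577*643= 32521011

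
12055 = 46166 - 34111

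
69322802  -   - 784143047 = 853465849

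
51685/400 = 129 + 17/80 = 129.21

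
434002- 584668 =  - 150666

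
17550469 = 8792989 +8757480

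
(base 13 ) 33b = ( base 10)557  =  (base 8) 1055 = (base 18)1CH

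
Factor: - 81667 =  - 81667^1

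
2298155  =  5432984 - 3134829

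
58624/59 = 993  +  37/59 = 993.63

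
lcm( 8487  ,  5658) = 16974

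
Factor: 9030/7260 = 2^(  -  1 ) * 7^1*11^( - 2)*43^1 = 301/242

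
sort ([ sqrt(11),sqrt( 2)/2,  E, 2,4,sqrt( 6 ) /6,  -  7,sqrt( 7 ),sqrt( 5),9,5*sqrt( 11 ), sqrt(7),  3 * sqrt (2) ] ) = [- 7,sqrt( 6)/6,  sqrt( 2) /2,2, sqrt(5 ),sqrt( 7 ), sqrt( 7),E,  sqrt( 11 ), 4,3*sqrt(2),9,5 * sqrt ( 11) ]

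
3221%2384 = 837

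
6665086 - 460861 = 6204225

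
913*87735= 80102055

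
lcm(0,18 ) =0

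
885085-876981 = 8104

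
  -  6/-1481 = 6/1481 = 0.00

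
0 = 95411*0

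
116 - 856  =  -740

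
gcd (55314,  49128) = 6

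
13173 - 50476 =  - 37303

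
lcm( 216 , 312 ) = 2808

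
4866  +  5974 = 10840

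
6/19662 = 1/3277 = 0.00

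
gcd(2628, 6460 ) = 4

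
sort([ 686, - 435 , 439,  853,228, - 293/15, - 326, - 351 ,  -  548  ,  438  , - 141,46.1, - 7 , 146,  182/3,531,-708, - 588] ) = [ - 708, - 588, - 548 , - 435,-351 , - 326, - 141, -293/15, - 7, 46.1, 182/3, 146 , 228 , 438, 439,531,686, 853] 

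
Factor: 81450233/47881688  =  2^( - 3)*5985211^( - 1)*81450233^1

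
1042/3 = 1042/3 =347.33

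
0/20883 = 0   =  0.00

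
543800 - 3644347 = -3100547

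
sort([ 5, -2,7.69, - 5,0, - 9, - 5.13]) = [ - 9,  -  5.13, - 5, - 2,  0, 5,7.69]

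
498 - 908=  -  410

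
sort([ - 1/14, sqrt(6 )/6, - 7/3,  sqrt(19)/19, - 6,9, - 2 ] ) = [  -  6, - 7/3,  -  2,  -  1/14,sqrt( 19 )/19,sqrt (6)/6 , 9]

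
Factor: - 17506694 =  - 2^1 *227^1*38561^1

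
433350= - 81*( - 5350 ) 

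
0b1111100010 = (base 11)824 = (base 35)se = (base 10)994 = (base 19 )2e6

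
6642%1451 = 838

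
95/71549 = 95/71549 = 0.00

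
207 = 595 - 388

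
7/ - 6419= -1/917=-0.00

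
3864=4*966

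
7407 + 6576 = 13983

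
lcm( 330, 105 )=2310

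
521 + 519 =1040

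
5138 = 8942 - 3804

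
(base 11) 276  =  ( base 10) 325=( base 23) E3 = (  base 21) FA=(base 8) 505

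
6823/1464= 4+967/1464 = 4.66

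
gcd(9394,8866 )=22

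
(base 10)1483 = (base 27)20P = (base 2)10111001011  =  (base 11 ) 1129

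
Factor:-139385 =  - 5^1 * 61^1*457^1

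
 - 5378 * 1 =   -  5378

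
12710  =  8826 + 3884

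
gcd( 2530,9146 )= 2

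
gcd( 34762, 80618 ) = 2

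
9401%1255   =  616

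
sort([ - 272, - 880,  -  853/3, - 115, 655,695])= [ - 880, - 853/3, - 272, - 115,655, 695] 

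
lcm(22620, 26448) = 1719120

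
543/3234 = 181/1078  =  0.17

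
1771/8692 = 1771/8692 = 0.20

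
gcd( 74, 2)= 2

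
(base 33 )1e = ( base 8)57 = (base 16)2F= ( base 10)47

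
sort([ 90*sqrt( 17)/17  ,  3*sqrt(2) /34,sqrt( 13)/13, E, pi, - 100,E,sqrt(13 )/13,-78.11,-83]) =[ - 100, - 83, - 78.11 , 3 * sqrt(2)/34, sqrt(13 )/13, sqrt( 13 ) /13, E, E,pi,90 * sqrt( 17)/17]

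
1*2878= 2878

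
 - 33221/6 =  -5537 + 1/6 = - 5536.83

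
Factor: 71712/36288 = 2^( - 1)*3^(-1)*7^( - 1 )*83^1  =  83/42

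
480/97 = 480/97 = 4.95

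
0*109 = 0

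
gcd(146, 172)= 2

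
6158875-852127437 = -845968562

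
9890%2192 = 1122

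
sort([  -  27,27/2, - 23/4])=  [ -27, - 23/4, 27/2]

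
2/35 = 2/35 = 0.06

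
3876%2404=1472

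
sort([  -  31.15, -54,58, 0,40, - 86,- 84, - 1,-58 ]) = [ - 86, - 84, -58, -54,-31.15,  -  1,0,40,58]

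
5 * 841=4205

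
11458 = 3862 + 7596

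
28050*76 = 2131800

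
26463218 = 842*31429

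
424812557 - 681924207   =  - 257111650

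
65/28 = 65/28 = 2.32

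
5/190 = 1/38=0.03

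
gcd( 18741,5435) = 1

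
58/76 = 29/38 = 0.76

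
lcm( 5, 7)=35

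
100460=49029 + 51431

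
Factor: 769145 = 5^1*13^1*11833^1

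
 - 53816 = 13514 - 67330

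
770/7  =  110 = 110.00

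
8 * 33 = 264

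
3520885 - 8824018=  - 5303133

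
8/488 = 1/61 = 0.02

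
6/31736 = 3/15868 = 0.00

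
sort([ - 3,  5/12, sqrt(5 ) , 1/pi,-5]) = [ - 5, - 3, 1/pi, 5/12, sqrt( 5 )]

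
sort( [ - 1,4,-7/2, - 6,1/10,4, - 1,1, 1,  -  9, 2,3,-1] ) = [ - 9, - 6, - 7/2, - 1, - 1, - 1,1/10,1, 1,2,3,  4, 4] 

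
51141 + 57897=109038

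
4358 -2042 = 2316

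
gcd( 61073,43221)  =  1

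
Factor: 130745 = 5^1*79^1*331^1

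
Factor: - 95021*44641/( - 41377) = 4241832461/41377 = 7^( -1)*23^( - 1 )*257^( - 1)*44641^1*95021^1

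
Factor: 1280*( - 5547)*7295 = -2^8* 3^1*5^2 * 43^2 * 1459^1  =  -  51795667200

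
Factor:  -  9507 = -3^1*3169^1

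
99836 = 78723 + 21113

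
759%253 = 0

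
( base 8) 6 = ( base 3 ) 20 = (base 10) 6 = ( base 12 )6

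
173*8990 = 1555270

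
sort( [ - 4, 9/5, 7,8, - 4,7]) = [ - 4, - 4,9/5 , 7, 7, 8] 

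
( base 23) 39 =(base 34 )2A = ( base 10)78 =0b1001110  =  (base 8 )116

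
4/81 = 4/81 = 0.05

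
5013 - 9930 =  - 4917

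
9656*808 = 7802048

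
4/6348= 1/1587 = 0.00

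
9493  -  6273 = 3220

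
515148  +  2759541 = 3274689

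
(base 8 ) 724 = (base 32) ek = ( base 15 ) 213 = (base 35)dd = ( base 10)468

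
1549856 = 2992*518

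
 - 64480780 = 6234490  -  70715270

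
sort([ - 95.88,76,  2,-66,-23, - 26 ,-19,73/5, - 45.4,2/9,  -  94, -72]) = [ - 95.88,  -  94,-72,- 66, - 45.4, - 26, -23, - 19, 2/9, 2,73/5, 76]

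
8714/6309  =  1 + 2405/6309= 1.38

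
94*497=46718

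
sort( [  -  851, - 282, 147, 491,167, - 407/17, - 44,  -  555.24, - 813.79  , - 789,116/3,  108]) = [-851, - 813.79,  -  789, - 555.24 , - 282, - 44,-407/17 , 116/3, 108,  147,167 , 491 ]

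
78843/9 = 26281/3 = 8760.33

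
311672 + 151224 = 462896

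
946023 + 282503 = 1228526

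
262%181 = 81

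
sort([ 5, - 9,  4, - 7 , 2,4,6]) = [ - 9, - 7,  2, 4,4,5,6 ]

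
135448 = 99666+35782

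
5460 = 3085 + 2375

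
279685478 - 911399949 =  - 631714471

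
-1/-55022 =1/55022 =0.00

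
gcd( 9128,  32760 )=56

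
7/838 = 7/838 =0.01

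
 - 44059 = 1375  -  45434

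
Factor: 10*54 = 2^2*3^3*5^1= 540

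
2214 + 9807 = 12021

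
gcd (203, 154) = 7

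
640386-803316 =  - 162930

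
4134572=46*89882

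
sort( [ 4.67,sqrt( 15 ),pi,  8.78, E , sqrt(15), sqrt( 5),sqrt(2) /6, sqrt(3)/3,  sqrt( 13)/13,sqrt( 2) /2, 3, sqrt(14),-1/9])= [ - 1/9,sqrt( 2)/6,sqrt( 13 ) /13,sqrt(3) /3,sqrt( 2)/2,sqrt( 5 ), E,3,pi , sqrt(14 ), sqrt ( 15),sqrt( 15), 4.67,8.78 ]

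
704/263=2 + 178/263 = 2.68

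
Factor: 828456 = 2^3*3^1 * 34519^1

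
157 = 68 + 89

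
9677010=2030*4767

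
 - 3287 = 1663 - 4950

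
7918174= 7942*997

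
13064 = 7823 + 5241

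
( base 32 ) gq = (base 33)GA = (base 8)1032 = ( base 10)538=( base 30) hs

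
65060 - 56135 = 8925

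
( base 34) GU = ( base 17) 1gd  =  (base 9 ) 707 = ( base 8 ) 1076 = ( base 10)574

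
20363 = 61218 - 40855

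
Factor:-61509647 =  - 61509647^1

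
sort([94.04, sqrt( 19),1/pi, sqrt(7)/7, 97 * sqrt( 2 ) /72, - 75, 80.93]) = [-75, 1/pi, sqrt( 7 )/7,  97*sqrt(2 )/72,sqrt(19), 80.93,  94.04 ] 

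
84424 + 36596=121020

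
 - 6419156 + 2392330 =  - 4026826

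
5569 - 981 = 4588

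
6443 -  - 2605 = 9048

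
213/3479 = 3/49 = 0.06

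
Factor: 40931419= 151^1 * 163^1*1663^1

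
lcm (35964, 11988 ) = 35964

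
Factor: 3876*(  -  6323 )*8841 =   -  216674768268= -  2^2*3^2 * 7^1*  17^1*19^1*421^1*6323^1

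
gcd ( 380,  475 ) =95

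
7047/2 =7047/2 = 3523.50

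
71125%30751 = 9623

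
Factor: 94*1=94= 2^1*47^1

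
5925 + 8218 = 14143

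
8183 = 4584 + 3599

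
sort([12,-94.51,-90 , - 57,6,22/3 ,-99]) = [ - 99 , - 94.51,-90, - 57,6,22/3, 12 ] 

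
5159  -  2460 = 2699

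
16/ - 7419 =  - 16/7419  =  - 0.00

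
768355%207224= 146683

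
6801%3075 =651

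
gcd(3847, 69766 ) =1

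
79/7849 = 79/7849 = 0.01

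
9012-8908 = 104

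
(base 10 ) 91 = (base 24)3j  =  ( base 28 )37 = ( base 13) 70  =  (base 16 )5B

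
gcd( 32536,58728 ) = 8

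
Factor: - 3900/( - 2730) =2^1*5^1*7^( - 1) = 10/7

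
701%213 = 62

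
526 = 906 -380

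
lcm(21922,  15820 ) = 1534540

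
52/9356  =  13/2339 = 0.01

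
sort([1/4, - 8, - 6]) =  [  -  8, - 6 , 1/4]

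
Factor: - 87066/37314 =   -  7/3 =- 3^(-1)*7^1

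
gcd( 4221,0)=4221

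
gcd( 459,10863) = 153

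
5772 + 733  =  6505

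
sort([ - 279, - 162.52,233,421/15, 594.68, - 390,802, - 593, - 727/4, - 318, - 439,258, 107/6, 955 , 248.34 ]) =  [  -  593, - 439, - 390, - 318,- 279,  -  727/4, - 162.52,107/6,421/15, 233, 248.34, 258, 594.68,802, 955]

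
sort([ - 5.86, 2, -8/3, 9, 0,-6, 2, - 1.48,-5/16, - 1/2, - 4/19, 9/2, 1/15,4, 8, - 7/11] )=[ - 6, - 5.86, - 8/3, -1.48, - 7/11, - 1/2, - 5/16,-4/19, 0, 1/15  ,  2, 2, 4, 9/2,  8,9] 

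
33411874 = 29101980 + 4309894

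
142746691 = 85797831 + 56948860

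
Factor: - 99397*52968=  - 2^3*3^1*2207^1*99397^1 =-5264860296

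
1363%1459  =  1363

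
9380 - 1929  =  7451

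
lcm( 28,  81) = 2268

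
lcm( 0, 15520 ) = 0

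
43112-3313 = 39799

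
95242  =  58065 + 37177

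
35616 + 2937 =38553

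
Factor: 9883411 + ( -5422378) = 3^1* 103^1*14437^1 = 4461033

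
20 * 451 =9020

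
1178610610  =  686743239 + 491867371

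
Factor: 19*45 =3^2 * 5^1*19^1 = 855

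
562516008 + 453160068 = 1015676076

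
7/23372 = 7/23372 = 0.00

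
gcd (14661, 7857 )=81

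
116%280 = 116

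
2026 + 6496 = 8522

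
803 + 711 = 1514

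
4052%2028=2024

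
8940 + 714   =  9654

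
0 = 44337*0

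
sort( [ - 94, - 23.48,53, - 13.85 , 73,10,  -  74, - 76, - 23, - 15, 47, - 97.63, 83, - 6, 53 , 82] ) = [ - 97.63, - 94, - 76,-74,  -  23.48, - 23, - 15 , - 13.85, - 6 , 10,47, 53,53,73 , 82,83]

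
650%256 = 138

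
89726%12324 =3458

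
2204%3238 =2204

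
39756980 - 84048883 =-44291903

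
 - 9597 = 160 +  - 9757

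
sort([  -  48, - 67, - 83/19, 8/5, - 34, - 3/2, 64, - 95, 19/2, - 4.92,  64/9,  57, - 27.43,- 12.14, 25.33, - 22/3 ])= [ - 95,-67,-48, - 34,-27.43  , - 12.14,-22/3 , - 4.92, - 83/19, - 3/2, 8/5, 64/9, 19/2, 25.33, 57, 64]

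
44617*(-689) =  - 30741113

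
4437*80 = 354960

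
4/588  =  1/147 = 0.01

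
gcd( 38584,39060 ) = 28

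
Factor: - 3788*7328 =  - 27758464 = - 2^7*229^1*  947^1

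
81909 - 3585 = 78324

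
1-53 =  - 52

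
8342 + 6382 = 14724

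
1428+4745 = 6173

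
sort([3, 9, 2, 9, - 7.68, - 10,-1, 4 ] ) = [ - 10, - 7.68,-1 , 2, 3, 4, 9,9] 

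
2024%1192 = 832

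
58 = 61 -3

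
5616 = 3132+2484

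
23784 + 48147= 71931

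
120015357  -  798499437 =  - 678484080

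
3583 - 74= 3509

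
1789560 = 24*74565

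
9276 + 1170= 10446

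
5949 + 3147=9096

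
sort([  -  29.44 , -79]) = [ - 79, - 29.44] 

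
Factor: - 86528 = -2^9*13^2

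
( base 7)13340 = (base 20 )905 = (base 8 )7025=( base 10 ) 3605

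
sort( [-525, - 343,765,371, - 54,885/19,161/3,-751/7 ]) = [-525, - 343, - 751/7 ,-54 , 885/19, 161/3,371,765] 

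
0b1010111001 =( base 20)1EH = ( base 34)kh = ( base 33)L4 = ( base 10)697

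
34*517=17578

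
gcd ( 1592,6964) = 4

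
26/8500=13/4250=   0.00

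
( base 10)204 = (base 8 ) 314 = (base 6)540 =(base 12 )150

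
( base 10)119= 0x77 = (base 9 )142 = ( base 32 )3n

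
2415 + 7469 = 9884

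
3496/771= 3496/771 =4.53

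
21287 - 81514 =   -  60227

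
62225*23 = 1431175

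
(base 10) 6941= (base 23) D2I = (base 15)20cb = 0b1101100011101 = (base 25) b2g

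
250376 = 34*7364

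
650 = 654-4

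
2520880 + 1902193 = 4423073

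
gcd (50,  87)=1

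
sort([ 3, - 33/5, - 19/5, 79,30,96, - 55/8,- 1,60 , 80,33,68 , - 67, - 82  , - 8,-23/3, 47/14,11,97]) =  [ - 82, - 67, - 8, - 23/3, - 55/8, - 33/5,  -  19/5, - 1,3,47/14,11, 30,33, 60,68, 79,80,96,97 ]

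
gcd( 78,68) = 2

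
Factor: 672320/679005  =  2^6* 3^( - 2 )*11^1*79^ ( - 1) = 704/711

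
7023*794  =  5576262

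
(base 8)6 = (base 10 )6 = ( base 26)6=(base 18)6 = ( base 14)6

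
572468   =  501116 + 71352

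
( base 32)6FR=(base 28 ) 8df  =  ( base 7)25251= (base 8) 14773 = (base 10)6651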